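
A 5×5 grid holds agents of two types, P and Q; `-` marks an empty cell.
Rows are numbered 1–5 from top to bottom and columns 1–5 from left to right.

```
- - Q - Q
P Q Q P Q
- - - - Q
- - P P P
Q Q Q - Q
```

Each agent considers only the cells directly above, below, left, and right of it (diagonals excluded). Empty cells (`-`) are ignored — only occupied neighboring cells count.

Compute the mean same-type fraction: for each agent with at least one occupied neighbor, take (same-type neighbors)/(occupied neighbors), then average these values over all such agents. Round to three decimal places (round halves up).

(1,3)Q 1/1
(1,5)Q 1/1
(2,1)P 0/1
(2,2)Q 1/2
(2,3)Q 2/3
(2,4)P 0/2
(2,5)Q 2/3
(3,5)Q 1/2
(4,3)P 1/2
(4,4)P 2/2
(4,5)P 1/3
(5,1)Q 1/1
(5,2)Q 2/2
(5,3)Q 1/2
(5,5)Q 0/1
Sum over 15 agents: 1/1 + 1/1 + 0/1 + 1/2 + 2/3 + 0/2 + 2/3 + 1/2 + 1/2 + 2/2 + 1/3 + 1/1 + 2/2 + 1/2 + 0/1 = 26/3; mean = 26/3 ÷ 15 = 26/45 = 0.577777… → 0.578.

0.578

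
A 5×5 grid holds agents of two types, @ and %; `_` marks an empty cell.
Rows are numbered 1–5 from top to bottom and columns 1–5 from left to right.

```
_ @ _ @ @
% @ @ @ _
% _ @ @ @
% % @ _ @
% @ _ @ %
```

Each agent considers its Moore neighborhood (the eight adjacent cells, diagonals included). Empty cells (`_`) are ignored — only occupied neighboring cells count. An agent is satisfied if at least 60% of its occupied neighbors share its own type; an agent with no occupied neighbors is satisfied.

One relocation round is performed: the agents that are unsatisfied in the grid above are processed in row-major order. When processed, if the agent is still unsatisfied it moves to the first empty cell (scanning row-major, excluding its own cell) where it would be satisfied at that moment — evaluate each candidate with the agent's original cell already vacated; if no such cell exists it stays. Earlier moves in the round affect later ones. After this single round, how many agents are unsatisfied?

1

Initially unsatisfied (in order): (2,1), (4,2), (5,2), (5,5).
  (2,1): no empty cell satisfies it; stays.
  (4,2): no empty cell satisfies it; stays.
  (5,2) → (1,1).
  (5,5) → (5,2).
Resulting grid:
@ @ _ @ @
% @ @ @ _
% _ @ @ @
% % @ _ @
% % _ @ _
Unsatisfied now: (2,1).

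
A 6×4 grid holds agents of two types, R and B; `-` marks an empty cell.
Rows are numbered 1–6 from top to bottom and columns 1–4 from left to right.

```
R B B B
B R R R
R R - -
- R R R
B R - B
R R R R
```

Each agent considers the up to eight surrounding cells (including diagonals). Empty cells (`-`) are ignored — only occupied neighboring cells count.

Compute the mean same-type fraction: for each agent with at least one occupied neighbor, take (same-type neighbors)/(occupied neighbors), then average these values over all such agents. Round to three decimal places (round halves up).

Row 1: (1,1)R 1/3 · (1,2)B 2/5 · (1,3)B 2/5 · (1,4)B 1/3
Row 2: (2,1)B 1/5 · (2,2)R 4/7 · (2,3)R 3/6 · (2,4)R 1/3
Row 3: (3,1)R 3/4 · (3,2)R 5/6
Row 4: (4,2)R 4/5 · (4,3)R 4/5 · (4,4)R 1/2
Row 5: (5,1)B 0/4 · (5,2)R 5/6 · (5,4)B 0/4
Row 6: (6,1)R 2/3 · (6,2)R 3/4 · (6,3)R 3/4 · (6,4)R 1/2
Sum over 20 agents: 1/3 + 2/5 + 2/5 + 1/3 + 1/5 + 4/7 + 3/6 + 1/3 + 3/4 + 5/6 + 4/5 + 4/5 + 1/2 + 0/4 + 5/6 + 0/4 + 2/3 + 3/4 + 3/4 + 1/2 = 4307/420; mean = 4307/420 ÷ 20 = 4307/8400 = 0.512738… → 0.513.

0.513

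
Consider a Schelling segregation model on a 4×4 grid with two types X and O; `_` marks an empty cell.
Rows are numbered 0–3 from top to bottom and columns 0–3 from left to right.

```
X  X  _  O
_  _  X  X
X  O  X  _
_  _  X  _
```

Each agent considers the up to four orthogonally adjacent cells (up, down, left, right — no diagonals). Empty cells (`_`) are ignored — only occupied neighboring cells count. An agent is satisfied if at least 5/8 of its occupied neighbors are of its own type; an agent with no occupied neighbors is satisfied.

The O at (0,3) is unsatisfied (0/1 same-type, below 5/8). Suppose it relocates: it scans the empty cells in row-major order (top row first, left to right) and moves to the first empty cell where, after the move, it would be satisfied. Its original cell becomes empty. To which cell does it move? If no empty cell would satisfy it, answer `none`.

none

Vacating (0,3). Empty cells in order:
  (0,2): 0/2 same-type → still unsatisfied.
  (1,0): 0/2 same-type → still unsatisfied.
  (1,1): 1/3 same-type → still unsatisfied.
  (2,3): 0/2 same-type → still unsatisfied.
  (3,0): 0/1 same-type → still unsatisfied.
  (3,1): 1/2 same-type → still unsatisfied.
  (3,3): 0/1 same-type → still unsatisfied.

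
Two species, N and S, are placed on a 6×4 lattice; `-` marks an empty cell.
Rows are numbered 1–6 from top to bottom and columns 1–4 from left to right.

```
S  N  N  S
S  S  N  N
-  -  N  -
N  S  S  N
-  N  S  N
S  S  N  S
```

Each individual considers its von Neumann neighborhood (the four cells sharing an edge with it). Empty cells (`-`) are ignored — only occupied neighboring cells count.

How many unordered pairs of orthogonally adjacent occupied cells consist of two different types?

Scan each occupied cell's neighbors to the right and below so each pair is counted once.
From row 1: 4 unlike of 7 pairs (running 4/7).
From row 2: 1 unlike of 4 pairs (running 5/11).
From row 3: 1 unlike of 1 pairs (running 6/12).
From row 4: 3 unlike of 6 pairs (running 9/18).
From row 5: 5 unlike of 5 pairs (running 14/23).
From row 6: 2 unlike of 3 pairs (running 16/26).
Total adjacent occupied pairs: 26; unlike-type pairs: 16.

16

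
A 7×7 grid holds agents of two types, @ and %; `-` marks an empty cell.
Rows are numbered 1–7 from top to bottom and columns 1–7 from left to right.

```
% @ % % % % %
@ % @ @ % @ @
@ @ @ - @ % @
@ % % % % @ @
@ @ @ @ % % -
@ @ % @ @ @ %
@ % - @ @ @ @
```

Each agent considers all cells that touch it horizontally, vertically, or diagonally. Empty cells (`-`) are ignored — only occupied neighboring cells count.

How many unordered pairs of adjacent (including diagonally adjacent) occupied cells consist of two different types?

Scan each occupied cell's neighbors to the right and below (and the two forward diagonals) so each pair is counted once.
Row 1: %(1,1)–@(1,2)≠ %(1,1)–@(2,1)≠ %(1,1)–%(2,2)= @(1,2)–%(1,3)≠ @(1,2)–%(2,2)≠ @(1,2)–@(2,3)= @(1,2)–@(2,1)= %(1,3)–%(1,4)= %(1,3)–@(2,3)≠ %(1,3)–@(2,4)≠ %(1,3)–%(2,2)= %(1,4)–%(1,5)= %(1,4)–@(2,4)≠ %(1,4)–%(2,5)= %(1,4)–@(2,3)≠ %(1,5)–%(1,6)= %(1,5)–%(2,5)= %(1,5)–@(2,6)≠ %(1,5)–@(2,4)≠ %(1,6)–%(1,7)= %(1,6)–@(2,6)≠ %(1,6)–@(2,7)≠ %(1,6)–%(2,5)= %(1,7)–@(2,7)≠ %(1,7)–@(2,6)≠  → 14/25 unlike.
Row 2: @(2,1)–%(2,2)≠ @(2,1)–@(3,1)= @(2,1)–@(3,2)= %(2,2)–@(2,3)≠ %(2,2)–@(3,2)≠ %(2,2)–@(3,3)≠ %(2,2)–@(3,1)≠ @(2,3)–@(2,4)= @(2,3)–@(3,3)= @(2,3)–@(3,2)= @(2,4)–%(2,5)≠ @(2,4)–@(3,5)= @(2,4)–@(3,3)= %(2,5)–@(2,6)≠ %(2,5)–@(3,5)≠ %(2,5)–%(3,6)= @(2,6)–@(2,7)= @(2,6)–%(3,6)≠ @(2,6)–@(3,7)= @(2,6)–@(3,5)= @(2,7)–@(3,7)= @(2,7)–%(3,6)≠  → 10/22 unlike.
Row 3: @(3,1)–@(3,2)= @(3,1)–@(4,1)= @(3,1)–%(4,2)≠ @(3,2)–@(3,3)= @(3,2)–%(4,2)≠ @(3,2)–%(4,3)≠ @(3,2)–@(4,1)= @(3,3)–%(4,3)≠ @(3,3)–%(4,4)≠ @(3,3)–%(4,2)≠ @(3,5)–%(3,6)≠ @(3,5)–%(4,5)≠ @(3,5)–@(4,6)= @(3,5)–%(4,4)≠ %(3,6)–@(3,7)≠ %(3,6)–@(4,6)≠ %(3,6)–@(4,7)≠ %(3,6)–%(4,5)= @(3,7)–@(4,7)= @(3,7)–@(4,6)=  → 12/20 unlike.
Row 4: @(4,1)–%(4,2)≠ @(4,1)–@(5,1)= @(4,1)–@(5,2)= %(4,2)–%(4,3)= %(4,2)–@(5,2)≠ %(4,2)–@(5,3)≠ %(4,2)–@(5,1)≠ %(4,3)–%(4,4)= %(4,3)–@(5,3)≠ %(4,3)–@(5,4)≠ %(4,3)–@(5,2)≠ %(4,4)–%(4,5)= %(4,4)–@(5,4)≠ %(4,4)–%(5,5)= %(4,4)–@(5,3)≠ %(4,5)–@(4,6)≠ %(4,5)–%(5,5)= %(4,5)–%(5,6)= %(4,5)–@(5,4)≠ @(4,6)–@(4,7)= @(4,6)–%(5,6)≠ @(4,6)–%(5,5)≠ @(4,7)–%(5,6)≠  → 14/23 unlike.
Row 5: @(5,1)–@(5,2)= @(5,1)–@(6,1)= @(5,1)–@(6,2)= @(5,2)–@(5,3)= @(5,2)–@(6,2)= @(5,2)–%(6,3)≠ @(5,2)–@(6,1)= @(5,3)–@(5,4)= @(5,3)–%(6,3)≠ @(5,3)–@(6,4)= @(5,3)–@(6,2)= @(5,4)–%(5,5)≠ @(5,4)–@(6,4)= @(5,4)–@(6,5)= @(5,4)–%(6,3)≠ %(5,5)–%(5,6)= %(5,5)–@(6,5)≠ %(5,5)–@(6,6)≠ %(5,5)–@(6,4)≠ %(5,6)–@(6,6)≠ %(5,6)–%(6,7)= %(5,6)–@(6,5)≠  → 9/22 unlike.
Row 6: @(6,1)–@(6,2)= @(6,1)–@(7,1)= @(6,1)–%(7,2)≠ @(6,2)–%(6,3)≠ @(6,2)–%(7,2)≠ @(6,2)–@(7,1)= %(6,3)–@(6,4)≠ %(6,3)–@(7,4)≠ %(6,3)–%(7,2)= @(6,4)–@(6,5)= @(6,4)–@(7,4)= @(6,4)–@(7,5)= @(6,5)–@(6,6)= @(6,5)–@(7,5)= @(6,5)–@(7,6)= @(6,5)–@(7,4)= @(6,6)–%(6,7)≠ @(6,6)–@(7,6)= @(6,6)–@(7,7)= @(6,6)–@(7,5)= %(6,7)–@(7,7)≠ %(6,7)–@(7,6)≠  → 8/22 unlike.
Row 7: @(7,1)–%(7,2)≠ @(7,4)–@(7,5)= @(7,5)–@(7,6)= @(7,6)–@(7,7)=  → 1/4 unlike.
Total adjacent occupied pairs: 138; unlike-type pairs: 68.

68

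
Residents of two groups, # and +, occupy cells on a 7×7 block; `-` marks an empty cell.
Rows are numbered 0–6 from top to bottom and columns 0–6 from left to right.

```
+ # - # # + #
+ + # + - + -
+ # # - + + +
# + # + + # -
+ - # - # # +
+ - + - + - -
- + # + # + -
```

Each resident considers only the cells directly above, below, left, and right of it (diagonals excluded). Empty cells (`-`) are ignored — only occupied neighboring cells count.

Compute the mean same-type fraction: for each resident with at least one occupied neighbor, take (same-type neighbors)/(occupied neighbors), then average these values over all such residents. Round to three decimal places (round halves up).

Row 0: (0,0)+ 1/2 · (0,1)# 0/2 · (0,3)# 1/2 · (0,4)# 1/2 · (0,5)+ 1/3 · (0,6)# 0/1
Row 1: (1,0)+ 3/3 · (1,1)+ 1/4 · (1,2)# 1/3 · (1,3)+ 0/2 · (1,5)+ 2/2
Row 2: (2,0)+ 1/3 · (2,1)# 1/4 · (2,2)# 3/3 · (2,4)+ 2/2 · (2,5)+ 3/4 · (2,6)+ 1/1
Row 3: (3,0)# 0/3 · (3,1)+ 0/3 · (3,2)# 2/4 · (3,3)+ 1/2 · (3,4)+ 2/4 · (3,5)# 1/3
Row 4: (4,0)+ 1/2 · (4,2)# 1/2 · (4,4)# 1/3 · (4,5)# 2/3 · (4,6)+ 0/1
Row 5: (5,0)+ 1/1 · (5,2)+ 0/2 · (5,4)+ 0/2
Row 6: (6,1)+ 0/1 · (6,2)# 0/3 · (6,3)+ 0/2 · (6,4)# 0/3 · (6,5)+ 0/1
Sum over 36 residents: 1/2 + 0/2 + 1/2 + 1/2 + 1/3 + 0/1 + 3/3 + 1/4 + 1/3 + 0/2 + 2/2 + 1/3 + 1/4 + 3/3 + 2/2 + 3/4 + 1/1 + 0/3 + 0/3 + 2/4 + 1/2 + 2/4 + 1/3 + 1/2 + 1/2 + 1/3 + 2/3 + 0/1 + 1/1 + 0/2 + 0/2 + 0/1 + 0/3 + 0/2 + 0/3 + 0/1 = 163/12; mean = 163/12 ÷ 36 = 163/432 = 0.377314… → 0.377.

0.377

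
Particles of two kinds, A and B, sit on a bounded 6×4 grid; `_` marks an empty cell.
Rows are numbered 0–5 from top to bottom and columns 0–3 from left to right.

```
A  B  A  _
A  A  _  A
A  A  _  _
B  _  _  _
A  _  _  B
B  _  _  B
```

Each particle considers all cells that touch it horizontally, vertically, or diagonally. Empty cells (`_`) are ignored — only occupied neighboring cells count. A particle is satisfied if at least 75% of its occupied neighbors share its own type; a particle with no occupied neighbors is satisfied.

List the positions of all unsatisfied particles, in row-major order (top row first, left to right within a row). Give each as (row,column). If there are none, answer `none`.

(0,0), (0,1), (0,2), (3,0), (4,0), (5,0)

(0,0)A 2/3 ✗
(0,1)B 0/4 ✗
(0,2)A 2/3 ✗
(1,0)A 4/5 ✓
(1,1)A 5/6 ✓
(1,3)A 1/1 ✓
(2,0)A 3/4 ✓
(2,1)A 3/4 ✓
(3,0)B 0/3 ✗
(4,0)A 0/2 ✗
(4,3)B 1/1 ✓
(5,0)B 0/1 ✗
(5,3)B 1/1 ✓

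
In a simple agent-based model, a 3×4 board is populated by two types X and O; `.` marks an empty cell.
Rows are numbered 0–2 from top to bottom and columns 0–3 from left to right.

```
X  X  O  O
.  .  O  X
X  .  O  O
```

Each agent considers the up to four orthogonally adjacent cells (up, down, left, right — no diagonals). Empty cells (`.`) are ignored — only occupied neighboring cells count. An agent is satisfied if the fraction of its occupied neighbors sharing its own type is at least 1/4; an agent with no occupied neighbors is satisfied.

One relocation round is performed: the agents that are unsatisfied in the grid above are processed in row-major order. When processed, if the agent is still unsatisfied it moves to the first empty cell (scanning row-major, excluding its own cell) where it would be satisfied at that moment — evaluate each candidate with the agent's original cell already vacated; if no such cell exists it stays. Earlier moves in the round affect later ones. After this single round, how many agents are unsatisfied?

Initially unsatisfied (in order): (1,3).
  (1,3) → (1,0).
Resulting grid:
X X O O
X . O .
X . O O
All satisfied now.

0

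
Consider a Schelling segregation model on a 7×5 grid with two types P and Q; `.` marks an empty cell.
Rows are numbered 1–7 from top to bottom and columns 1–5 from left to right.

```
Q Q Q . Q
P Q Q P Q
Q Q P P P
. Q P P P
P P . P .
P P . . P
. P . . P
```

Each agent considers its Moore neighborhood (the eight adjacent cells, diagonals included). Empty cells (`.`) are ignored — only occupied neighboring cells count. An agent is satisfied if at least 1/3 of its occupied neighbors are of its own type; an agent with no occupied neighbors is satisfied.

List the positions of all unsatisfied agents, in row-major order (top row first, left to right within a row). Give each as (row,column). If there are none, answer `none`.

(2,1), (2,5)

(1,1)Q 2/3 ✓
(1,2)Q 4/5 ✓
(1,3)Q 3/4 ✓
(1,5)Q 1/2 ✓
(2,1)P 0/5 ✗
(2,2)Q 6/8 ✓
(2,3)Q 4/7 ✓
(2,4)P 3/7 ✓
(2,5)Q 1/4 ✗
(3,1)Q 3/4 ✓
(3,2)Q 4/7 ✓
(3,3)P 4/8 ✓
(3,4)P 6/8 ✓
(3,5)P 4/5 ✓
(4,2)Q 2/6 ✓
(4,3)P 5/7 ✓
(4,4)P 6/6 ✓
(4,5)P 4/4 ✓
(5,1)P 3/4 ✓
(5,2)P 4/5 ✓
(5,4)P 4/4 ✓
(6,1)P 4/4 ✓
(6,2)P 4/4 ✓
(6,5)P 2/2 ✓
(7,2)P 2/2 ✓
(7,5)P 1/1 ✓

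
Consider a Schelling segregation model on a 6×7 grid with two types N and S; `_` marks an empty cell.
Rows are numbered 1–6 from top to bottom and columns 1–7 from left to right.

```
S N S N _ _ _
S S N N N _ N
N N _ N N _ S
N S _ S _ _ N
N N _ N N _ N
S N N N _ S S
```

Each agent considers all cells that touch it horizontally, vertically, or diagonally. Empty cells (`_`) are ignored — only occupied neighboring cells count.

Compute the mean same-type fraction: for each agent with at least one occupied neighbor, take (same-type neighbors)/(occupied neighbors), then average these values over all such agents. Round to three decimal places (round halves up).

(1,1)S 2/3
(1,2)N 1/5
(1,3)S 1/5
(1,4)N 3/4
(2,1)S 2/5
(2,2)S 3/7
(2,3)N 5/7
(2,4)N 5/6
(2,5)N 4/4
(2,7)N 0/1
(3,1)N 2/5
(3,2)N 3/6
(3,4)N 4/5
(3,5)N 3/4
(3,7)S 0/2
(4,1)N 4/5
(4,2)S 0/5
(4,4)S 0/4
(4,7)N 1/2
(5,1)N 3/5
(5,2)N 4/6
(5,4)N 3/4
(5,5)N 2/4
(5,7)N 1/3
(6,1)S 0/3
(6,2)N 3/4
(6,3)N 4/4
(6,4)N 3/3
(6,6)S 1/3
(6,7)S 1/2
Sum over 30 agents: 2/3 + 1/5 + 1/5 + 3/4 + 2/5 + 3/7 + 5/7 + 5/6 + 4/4 + 0/1 + 2/5 + 3/6 + 4/5 + 3/4 + 0/2 + 4/5 + 0/5 + 0/4 + 1/2 + 3/5 + 4/6 + 3/4 + 2/4 + 1/3 + 0/3 + 3/4 + 4/4 + 3/3 + 1/3 + 1/2 = 3229/210; mean = 3229/210 ÷ 30 = 3229/6300 = 0.512539… → 0.513.

0.513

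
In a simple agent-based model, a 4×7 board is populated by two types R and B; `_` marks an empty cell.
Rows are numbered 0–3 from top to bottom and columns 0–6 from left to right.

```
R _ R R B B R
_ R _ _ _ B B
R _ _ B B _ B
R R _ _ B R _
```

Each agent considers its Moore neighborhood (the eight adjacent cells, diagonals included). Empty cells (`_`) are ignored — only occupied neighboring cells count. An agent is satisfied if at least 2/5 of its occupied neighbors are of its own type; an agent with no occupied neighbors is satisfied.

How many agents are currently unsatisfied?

(0,0)R 1/1 ✓
(0,2)R 2/2 ✓
(0,3)R 1/2 ✓
(0,4)B 2/3 ✓
(0,5)B 3/4 ✓
(0,6)R 0/3 ✗
(1,1)R 3/3 ✓
(1,5)B 5/6 ✓
(1,6)B 3/4 ✓
(2,0)R 3/3 ✓
(2,3)B 2/2 ✓
(2,4)B 3/4 ✓
(2,6)B 2/3 ✓
(3,0)R 2/2 ✓
(3,1)R 2/2 ✓
(3,4)B 2/3 ✓
(3,5)R 0/3 ✗
Unsatisfied: (0,6), (3,5) — 2 in total.

2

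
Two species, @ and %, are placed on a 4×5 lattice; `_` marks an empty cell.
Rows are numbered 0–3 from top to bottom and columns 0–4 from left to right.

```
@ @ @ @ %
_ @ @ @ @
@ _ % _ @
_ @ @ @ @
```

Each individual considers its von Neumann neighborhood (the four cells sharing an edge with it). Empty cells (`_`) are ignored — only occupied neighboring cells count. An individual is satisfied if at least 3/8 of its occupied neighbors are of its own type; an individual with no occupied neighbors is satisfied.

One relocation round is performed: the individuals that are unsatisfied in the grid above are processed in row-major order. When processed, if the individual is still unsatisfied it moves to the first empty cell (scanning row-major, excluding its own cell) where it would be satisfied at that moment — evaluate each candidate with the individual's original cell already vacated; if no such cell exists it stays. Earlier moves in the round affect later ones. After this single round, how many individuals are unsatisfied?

Initially unsatisfied (in order): (0,4), (2,2).
  (0,4): no empty cell satisfies it; stays.
  (2,2): no empty cell satisfies it; stays.
Resulting grid:
@ @ @ @ %
_ @ @ @ @
@ _ % _ @
_ @ @ @ @
Unsatisfied now: (0,4), (2,2).

2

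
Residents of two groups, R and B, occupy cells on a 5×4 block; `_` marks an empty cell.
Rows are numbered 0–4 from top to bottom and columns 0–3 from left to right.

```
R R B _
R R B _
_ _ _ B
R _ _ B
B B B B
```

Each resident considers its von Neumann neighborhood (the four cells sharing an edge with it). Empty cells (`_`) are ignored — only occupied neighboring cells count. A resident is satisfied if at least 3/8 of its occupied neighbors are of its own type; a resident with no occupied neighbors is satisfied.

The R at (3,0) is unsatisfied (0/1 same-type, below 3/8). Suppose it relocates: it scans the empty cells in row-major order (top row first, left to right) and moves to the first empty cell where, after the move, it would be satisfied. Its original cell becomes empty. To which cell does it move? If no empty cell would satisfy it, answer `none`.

(2,0)

Vacating (3,0). Empty cells in order:
  (0,3): 0/1 same-type → still unsatisfied.
  (1,3): 0/2 same-type → still unsatisfied.
  (2,0): 1/1 same-type → satisfied — stop here.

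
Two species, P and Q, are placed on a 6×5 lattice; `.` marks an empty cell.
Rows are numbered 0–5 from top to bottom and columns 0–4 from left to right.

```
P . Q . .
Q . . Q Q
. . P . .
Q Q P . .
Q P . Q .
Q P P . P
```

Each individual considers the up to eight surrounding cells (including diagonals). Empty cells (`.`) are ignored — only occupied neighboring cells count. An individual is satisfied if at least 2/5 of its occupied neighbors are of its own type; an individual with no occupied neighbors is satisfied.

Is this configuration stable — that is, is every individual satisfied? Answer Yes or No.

No

Row 0: (0,0)P 0/1 ✗ · (0,2)Q 1/1 ✓
Row 1: (1,0)Q 0/1 ✗ · (1,3)Q 2/3 ✓ · (1,4)Q 1/1 ✓
Row 2: (2,2)P 1/3 ✗
Row 3: (3,0)Q 2/3 ✓ · (3,1)Q 2/5 ✓ · (3,2)P 2/4 ✓
Row 4: (4,0)Q 3/5 ✓ · (4,1)P 3/7 ✓ · (4,3)Q 0/3 ✗
Row 5: (5,0)Q 1/3 ✗ · (5,1)P 2/4 ✓ · (5,2)P 2/3 ✓ · (5,4)P 0/1 ✗
For instance (0,0) has only 0/1 same-type neighbors, below 2/5.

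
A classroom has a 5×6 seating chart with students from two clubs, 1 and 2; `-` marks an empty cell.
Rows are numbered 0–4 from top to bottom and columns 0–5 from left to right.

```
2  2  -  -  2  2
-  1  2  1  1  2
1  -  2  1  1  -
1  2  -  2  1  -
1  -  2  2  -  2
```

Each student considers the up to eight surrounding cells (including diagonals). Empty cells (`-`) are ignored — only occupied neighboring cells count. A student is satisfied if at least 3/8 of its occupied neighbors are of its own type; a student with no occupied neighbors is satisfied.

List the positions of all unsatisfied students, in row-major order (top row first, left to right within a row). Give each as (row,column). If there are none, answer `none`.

(0,0)2 1/2 ✓
(0,1)2 2/3 ✓
(0,4)2 2/4 ✓
(0,5)2 2/3 ✓
(1,1)1 1/5 ✗
(1,2)2 2/5 ✓
(1,3)1 3/6 ✓
(1,4)1 3/6 ✓
(1,5)2 2/4 ✓
(2,0)1 2/3 ✓
(2,2)2 3/6 ✓
(2,3)1 4/7 ✓
(2,4)1 4/6 ✓
(3,0)1 2/3 ✓
(3,1)2 2/5 ✓
(3,3)2 3/6 ✓
(3,4)1 2/5 ✓
(4,0)1 1/2 ✓
(4,2)2 3/3 ✓
(4,3)2 2/3 ✓
(4,5)2 0/1 ✗

(1,1), (4,5)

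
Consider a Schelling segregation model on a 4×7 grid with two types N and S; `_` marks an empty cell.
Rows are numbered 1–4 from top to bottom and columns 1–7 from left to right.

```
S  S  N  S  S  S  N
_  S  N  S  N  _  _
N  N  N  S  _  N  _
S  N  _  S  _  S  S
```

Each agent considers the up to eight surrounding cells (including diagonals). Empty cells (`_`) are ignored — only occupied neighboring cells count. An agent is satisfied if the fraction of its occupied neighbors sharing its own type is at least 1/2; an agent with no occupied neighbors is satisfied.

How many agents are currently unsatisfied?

Row 1: (1,1)S 2/2 ✓ · (1,2)S 2/4 ✓ · (1,3)N 1/5 ✗ · (1,4)S 2/5 ✗ · (1,5)S 3/4 ✓ · (1,6)S 1/3 ✗ · (1,7)N 0/1 ✗
Row 2: (2,2)S 2/7 ✗ · (2,3)N 3/8 ✗ · (2,4)S 3/7 ✗ · (2,5)N 1/6 ✗
Row 3: (3,1)N 2/4 ✓ · (3,2)N 4/6 ✓ · (3,3)N 3/7 ✗ · (3,4)S 2/5 ✗ · (3,6)N 1/3 ✗
Row 4: (4,1)S 0/3 ✗ · (4,2)N 3/4 ✓ · (4,4)S 1/2 ✓ · (4,6)S 1/2 ✓ · (4,7)S 1/2 ✓
Unsatisfied: (1,3), (1,4), (1,6), (1,7), (2,2), (2,3), (2,4), (2,5), (3,3), (3,4), (3,6), (4,1) — 12 in total.

12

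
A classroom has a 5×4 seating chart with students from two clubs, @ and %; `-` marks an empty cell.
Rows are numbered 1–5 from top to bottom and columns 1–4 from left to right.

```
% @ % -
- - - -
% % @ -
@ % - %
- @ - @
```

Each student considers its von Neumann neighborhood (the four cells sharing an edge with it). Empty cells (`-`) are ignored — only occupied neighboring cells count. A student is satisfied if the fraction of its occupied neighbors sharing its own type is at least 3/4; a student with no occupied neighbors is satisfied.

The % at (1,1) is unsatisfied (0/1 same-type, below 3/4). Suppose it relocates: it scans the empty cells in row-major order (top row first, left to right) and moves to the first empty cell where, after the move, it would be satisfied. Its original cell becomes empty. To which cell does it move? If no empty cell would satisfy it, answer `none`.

Vacating (1,1). Empty cells in order:
  (1,4): 1/1 same-type → satisfied — stop here.

(1,4)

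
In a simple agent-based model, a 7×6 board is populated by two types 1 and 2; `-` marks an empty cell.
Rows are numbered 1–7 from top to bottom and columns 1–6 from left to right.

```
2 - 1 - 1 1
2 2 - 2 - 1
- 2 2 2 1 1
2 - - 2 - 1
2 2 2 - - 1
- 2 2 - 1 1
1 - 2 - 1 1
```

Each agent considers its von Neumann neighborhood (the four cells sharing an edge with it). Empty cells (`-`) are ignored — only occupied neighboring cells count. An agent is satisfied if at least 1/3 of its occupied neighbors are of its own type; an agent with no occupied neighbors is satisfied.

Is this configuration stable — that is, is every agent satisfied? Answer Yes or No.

(1,1)2 1/1 ok
(1,3)1 0/0 ok
(1,5)1 1/1 ok
(1,6)1 2/2 ok
(2,1)2 2/2 ok
(2,2)2 2/2 ok
(2,4)2 1/1 ok
(2,6)1 2/2 ok
(3,2)2 2/2 ok
(3,3)2 2/2 ok
(3,4)2 3/4 ok
(3,5)1 1/2 ok
(3,6)1 3/3 ok
(4,1)2 1/1 ok
(4,4)2 1/1 ok
(4,6)1 2/2 ok
(5,1)2 2/2 ok
(5,2)2 3/3 ok
(5,3)2 2/2 ok
(5,6)1 2/2 ok
(6,2)2 2/2 ok
(6,3)2 3/3 ok
(6,5)1 2/2 ok
(6,6)1 3/3 ok
(7,1)1 0/0 ok
(7,3)2 1/1 ok
(7,5)1 2/2 ok
(7,6)1 2/2 ok
All meet the threshold, so the configuration is stable.

Yes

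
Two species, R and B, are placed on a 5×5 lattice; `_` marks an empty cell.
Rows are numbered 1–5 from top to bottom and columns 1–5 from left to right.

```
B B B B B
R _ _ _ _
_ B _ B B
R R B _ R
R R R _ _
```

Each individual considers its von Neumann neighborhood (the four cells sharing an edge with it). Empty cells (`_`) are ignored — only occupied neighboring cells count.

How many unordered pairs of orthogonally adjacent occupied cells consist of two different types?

Scan each occupied cell's neighbors to the right and below so each pair is counted once.
From row 1: 1 unlike of 5 pairs (running 1/5).
From row 3: 2 unlike of 3 pairs (running 3/8).
From row 4: 2 unlike of 5 pairs (running 5/13).
From row 5: 0 unlike of 2 pairs (running 5/15).
Total adjacent occupied pairs: 15; unlike-type pairs: 5.

5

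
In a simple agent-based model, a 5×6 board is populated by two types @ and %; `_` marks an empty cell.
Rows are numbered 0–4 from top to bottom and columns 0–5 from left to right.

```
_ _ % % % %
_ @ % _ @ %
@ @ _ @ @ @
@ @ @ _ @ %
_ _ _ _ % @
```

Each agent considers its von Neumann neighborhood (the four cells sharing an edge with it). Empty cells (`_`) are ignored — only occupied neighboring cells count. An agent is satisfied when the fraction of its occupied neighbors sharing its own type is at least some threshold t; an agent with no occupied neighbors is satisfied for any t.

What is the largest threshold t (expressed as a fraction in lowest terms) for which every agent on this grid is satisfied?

0/1

Row 0: (0,2)% 2/2 · (0,3)% 2/2 · (0,4)% 2/3 · (0,5)% 2/2
Row 1: (1,1)@ 1/2 · (1,2)% 1/2 · (1,4)@ 1/3 · (1,5)% 1/3
Row 2: (2,0)@ 2/2 · (2,1)@ 3/3 · (2,3)@ 1/1 · (2,4)@ 4/4 · (2,5)@ 1/3
Row 3: (3,0)@ 2/2 · (3,1)@ 3/3 · (3,2)@ 1/1 · (3,4)@ 1/3 · (3,5)% 0/3
Row 4: (4,4)% 0/2 · (4,5)@ 0/2
The smallest same-type fraction is 0/3 at (3,5), which reduces to 0/1. Any threshold above that leaves this agent unsatisfied.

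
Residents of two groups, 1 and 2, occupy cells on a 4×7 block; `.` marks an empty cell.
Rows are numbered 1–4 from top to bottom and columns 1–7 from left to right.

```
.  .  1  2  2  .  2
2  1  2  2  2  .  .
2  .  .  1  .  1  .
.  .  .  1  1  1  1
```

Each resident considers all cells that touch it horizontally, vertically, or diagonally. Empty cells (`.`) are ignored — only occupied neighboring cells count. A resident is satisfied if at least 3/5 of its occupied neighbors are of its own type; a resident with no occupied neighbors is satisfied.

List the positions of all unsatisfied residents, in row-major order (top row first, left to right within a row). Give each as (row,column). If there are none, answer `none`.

(1,3)1 1/4 ✗
(1,4)2 4/5 ✓
(1,5)2 3/3 ✓
(1,7)2 0/0 ✓
(2,1)2 1/2 ✗
(2,2)1 1/4 ✗
(2,3)2 2/5 ✗
(2,4)2 4/6 ✓
(2,5)2 3/5 ✓
(3,1)2 1/2 ✗
(3,4)1 2/5 ✗
(3,6)1 3/4 ✓
(4,4)1 2/2 ✓
(4,5)1 4/4 ✓
(4,6)1 3/3 ✓
(4,7)1 2/2 ✓

(1,3), (2,1), (2,2), (2,3), (3,1), (3,4)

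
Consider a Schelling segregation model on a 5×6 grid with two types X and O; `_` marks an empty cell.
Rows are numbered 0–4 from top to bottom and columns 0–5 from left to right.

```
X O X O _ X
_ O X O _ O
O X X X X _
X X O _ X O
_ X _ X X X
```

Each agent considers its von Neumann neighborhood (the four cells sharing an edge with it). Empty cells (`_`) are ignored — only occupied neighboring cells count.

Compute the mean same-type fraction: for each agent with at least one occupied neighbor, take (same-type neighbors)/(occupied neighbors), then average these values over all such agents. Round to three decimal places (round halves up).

(0,0)X 0/1
(0,1)O 1/3
(0,2)X 1/3
(0,3)O 1/2
(0,5)X 0/1
(1,1)O 1/3
(1,2)X 2/4
(1,3)O 1/3
(1,5)O 0/1
(2,0)O 0/2
(2,1)X 2/4
(2,2)X 3/4
(2,3)X 2/3
(2,4)X 2/2
(3,0)X 1/2
(3,1)X 3/4
(3,2)O 0/2
(3,4)X 2/3
(3,5)O 0/2
(4,1)X 1/1
(4,3)X 1/1
(4,4)X 3/3
(4,5)X 1/2
Sum over 23 agents: 0/1 + 1/3 + 1/3 + 1/2 + 0/1 + 1/3 + 2/4 + 1/3 + 0/1 + 0/2 + 2/4 + 3/4 + 2/3 + 2/2 + 1/2 + 3/4 + 0/2 + 2/3 + 0/2 + 1/1 + 1/1 + 3/3 + 1/2 = 32/3; mean = 32/3 ÷ 23 = 32/69 = 0.463768… → 0.464.

0.464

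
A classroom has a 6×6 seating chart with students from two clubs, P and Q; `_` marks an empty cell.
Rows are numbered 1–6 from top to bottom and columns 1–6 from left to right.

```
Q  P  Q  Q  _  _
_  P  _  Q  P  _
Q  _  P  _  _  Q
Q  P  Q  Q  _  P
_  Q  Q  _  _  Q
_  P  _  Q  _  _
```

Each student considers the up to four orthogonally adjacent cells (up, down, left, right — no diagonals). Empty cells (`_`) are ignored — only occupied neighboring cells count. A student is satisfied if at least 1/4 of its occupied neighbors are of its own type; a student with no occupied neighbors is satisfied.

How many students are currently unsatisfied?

8

(1,1)Q 0/1 unhappy
(1,2)P 1/3 ok
(1,3)Q 1/2 ok
(1,4)Q 2/2 ok
(2,2)P 1/1 ok
(2,4)Q 1/2 ok
(2,5)P 0/1 unhappy
(3,1)Q 1/1 ok
(3,3)P 0/1 unhappy
(3,6)Q 0/1 unhappy
(4,1)Q 1/2 ok
(4,2)P 0/3 unhappy
(4,3)Q 2/4 ok
(4,4)Q 1/1 ok
(4,6)P 0/2 unhappy
(5,2)Q 1/3 ok
(5,3)Q 2/2 ok
(5,6)Q 0/1 unhappy
(6,2)P 0/1 unhappy
(6,4)Q 0/0 ok
Unsatisfied: (1,1), (2,5), (3,3), (3,6), (4,2), (4,6), (5,6), (6,2) — 8 in total.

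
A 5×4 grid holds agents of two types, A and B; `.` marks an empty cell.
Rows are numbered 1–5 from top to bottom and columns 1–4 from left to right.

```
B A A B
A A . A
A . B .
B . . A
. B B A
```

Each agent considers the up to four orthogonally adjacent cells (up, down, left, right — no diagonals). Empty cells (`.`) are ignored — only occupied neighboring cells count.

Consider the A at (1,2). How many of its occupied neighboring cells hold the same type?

Occupied neighbors of (1,2): (2,2)=A, (1,1)=B, (1,3)=A.
Same type (A): 2 of 3.

2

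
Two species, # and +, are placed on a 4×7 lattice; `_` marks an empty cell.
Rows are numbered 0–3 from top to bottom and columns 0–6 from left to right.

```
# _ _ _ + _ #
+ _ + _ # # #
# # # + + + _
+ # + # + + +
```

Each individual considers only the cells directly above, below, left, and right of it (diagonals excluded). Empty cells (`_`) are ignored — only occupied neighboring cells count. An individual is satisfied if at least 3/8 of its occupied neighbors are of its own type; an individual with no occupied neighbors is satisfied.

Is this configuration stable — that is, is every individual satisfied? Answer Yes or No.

(0,0)# 0/1 unhappy
(0,4)+ 0/1 unhappy
(0,6)# 1/1 ok
(1,0)+ 0/2 unhappy
(1,2)+ 0/1 unhappy
(1,4)# 1/3 unhappy
(1,5)# 2/3 ok
(1,6)# 2/2 ok
(2,0)# 1/3 unhappy
(2,1)# 3/3 ok
(2,2)# 1/4 unhappy
(2,3)+ 1/3 unhappy
(2,4)+ 3/4 ok
(2,5)+ 2/3 ok
(3,0)+ 0/2 unhappy
(3,1)# 1/3 unhappy
(3,2)+ 0/3 unhappy
(3,3)# 0/3 unhappy
(3,4)+ 2/3 ok
(3,5)+ 3/3 ok
(3,6)+ 1/1 ok
For instance (0,0) has only 0/1 same-type neighbors, below 3/8.

No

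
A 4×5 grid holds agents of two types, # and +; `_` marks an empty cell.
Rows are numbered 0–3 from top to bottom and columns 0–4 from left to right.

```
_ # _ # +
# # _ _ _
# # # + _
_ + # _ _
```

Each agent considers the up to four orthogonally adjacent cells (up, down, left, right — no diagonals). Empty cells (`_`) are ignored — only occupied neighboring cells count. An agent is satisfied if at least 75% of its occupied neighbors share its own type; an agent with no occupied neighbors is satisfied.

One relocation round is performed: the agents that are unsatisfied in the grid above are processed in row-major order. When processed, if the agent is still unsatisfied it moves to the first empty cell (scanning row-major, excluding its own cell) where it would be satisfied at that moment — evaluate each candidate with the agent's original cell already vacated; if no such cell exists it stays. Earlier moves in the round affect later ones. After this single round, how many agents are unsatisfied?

Initially unsatisfied (in order): (0,3), (0,4), (2,2), (2,3), (3,1), (3,2).
  (0,3) → (0,0).
  (0,4): now satisfied by earlier moves; stays.
  (2,2) → (0,2).
  (2,3): now satisfied by earlier moves; stays.
  (3,1) → (1,3).
  (3,2): now satisfied by earlier moves; stays.
Resulting grid:
# # # _ +
# # _ + _
# # _ + _
_ _ # _ _
All satisfied now.

0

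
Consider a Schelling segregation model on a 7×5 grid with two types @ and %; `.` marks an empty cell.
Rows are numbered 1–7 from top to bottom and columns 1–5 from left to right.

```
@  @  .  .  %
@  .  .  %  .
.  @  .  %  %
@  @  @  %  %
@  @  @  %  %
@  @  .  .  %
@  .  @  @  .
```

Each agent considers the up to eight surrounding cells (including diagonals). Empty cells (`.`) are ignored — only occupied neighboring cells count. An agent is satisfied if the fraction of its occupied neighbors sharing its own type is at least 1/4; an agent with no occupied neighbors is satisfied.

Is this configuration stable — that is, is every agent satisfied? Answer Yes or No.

(1,1)@ 2/2 satisfied
(1,2)@ 2/2 satisfied
(1,5)% 1/1 satisfied
(2,1)@ 3/3 satisfied
(2,4)% 3/3 satisfied
(3,2)@ 4/4 satisfied
(3,4)% 4/5 satisfied
(3,5)% 4/4 satisfied
(4,1)@ 4/4 satisfied
(4,2)@ 6/6 satisfied
(4,3)@ 4/7 satisfied
(4,4)% 5/7 satisfied
(4,5)% 5/5 satisfied
(5,1)@ 5/5 satisfied
(5,2)@ 7/7 satisfied
(5,3)@ 4/6 satisfied
(5,4)% 4/6 satisfied
(5,5)% 4/4 satisfied
(6,1)@ 4/4 satisfied
(6,2)@ 6/6 satisfied
(6,5)% 2/3 satisfied
(7,1)@ 2/2 satisfied
(7,3)@ 2/2 satisfied
(7,4)@ 1/2 satisfied
All meet the threshold, so the configuration is stable.

Yes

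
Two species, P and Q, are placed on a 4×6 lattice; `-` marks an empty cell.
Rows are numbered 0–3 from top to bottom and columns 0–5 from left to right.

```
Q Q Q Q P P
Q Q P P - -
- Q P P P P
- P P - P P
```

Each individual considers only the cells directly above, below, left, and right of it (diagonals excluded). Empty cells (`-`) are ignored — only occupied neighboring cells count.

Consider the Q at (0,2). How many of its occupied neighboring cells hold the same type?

2

Occupied neighbors of (0,2): (1,2)=P, (0,1)=Q, (0,3)=Q.
Same type (Q): 2 of 3.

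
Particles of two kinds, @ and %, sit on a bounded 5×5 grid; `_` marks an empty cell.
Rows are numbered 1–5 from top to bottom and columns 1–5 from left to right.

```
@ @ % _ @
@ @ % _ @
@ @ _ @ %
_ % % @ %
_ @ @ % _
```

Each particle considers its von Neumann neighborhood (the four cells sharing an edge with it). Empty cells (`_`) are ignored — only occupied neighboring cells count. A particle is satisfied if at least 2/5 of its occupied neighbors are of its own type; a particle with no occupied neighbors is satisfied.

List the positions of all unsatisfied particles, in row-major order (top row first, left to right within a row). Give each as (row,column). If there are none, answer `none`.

(3,5), (4,2), (4,3), (4,4), (5,3), (5,4)

Row 1: (1,1)@ 2/2 ok · (1,2)@ 2/3 ok · (1,3)% 1/2 ok · (1,5)@ 1/1 ok
Row 2: (2,1)@ 3/3 ok · (2,2)@ 3/4 ok · (2,3)% 1/2 ok · (2,5)@ 1/2 ok
Row 3: (3,1)@ 2/2 ok · (3,2)@ 2/3 ok · (3,4)@ 1/2 ok · (3,5)% 1/3 unhappy
Row 4: (4,2)% 1/3 unhappy · (4,3)% 1/3 unhappy · (4,4)@ 1/4 unhappy · (4,5)% 1/2 ok
Row 5: (5,2)@ 1/2 ok · (5,3)@ 1/3 unhappy · (5,4)% 0/2 unhappy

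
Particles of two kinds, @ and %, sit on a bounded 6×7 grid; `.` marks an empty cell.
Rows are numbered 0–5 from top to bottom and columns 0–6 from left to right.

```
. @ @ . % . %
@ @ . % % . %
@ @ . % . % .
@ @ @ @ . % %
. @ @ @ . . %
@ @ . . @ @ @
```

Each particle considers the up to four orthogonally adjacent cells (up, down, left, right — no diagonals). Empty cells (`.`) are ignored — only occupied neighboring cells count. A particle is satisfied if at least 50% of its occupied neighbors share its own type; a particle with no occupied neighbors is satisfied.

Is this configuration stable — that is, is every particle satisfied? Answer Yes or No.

Yes

Row 0: (0,1)@ 2/2 ok · (0,2)@ 1/1 ok · (0,4)% 1/1 ok · (0,6)% 1/1 ok
Row 1: (1,0)@ 2/2 ok · (1,1)@ 3/3 ok · (1,3)% 2/2 ok · (1,4)% 2/2 ok · (1,6)% 1/1 ok
Row 2: (2,0)@ 3/3 ok · (2,1)@ 3/3 ok · (2,3)% 1/2 ok · (2,5)% 1/1 ok
Row 3: (3,0)@ 2/2 ok · (3,1)@ 4/4 ok · (3,2)@ 3/3 ok · (3,3)@ 2/3 ok · (3,5)% 2/2 ok · (3,6)% 2/2 ok
Row 4: (4,1)@ 3/3 ok · (4,2)@ 3/3 ok · (4,3)@ 2/2 ok · (4,6)% 1/2 ok
Row 5: (5,0)@ 1/1 ok · (5,1)@ 2/2 ok · (5,4)@ 1/1 ok · (5,5)@ 2/2 ok · (5,6)@ 1/2 ok
All meet the threshold, so the configuration is stable.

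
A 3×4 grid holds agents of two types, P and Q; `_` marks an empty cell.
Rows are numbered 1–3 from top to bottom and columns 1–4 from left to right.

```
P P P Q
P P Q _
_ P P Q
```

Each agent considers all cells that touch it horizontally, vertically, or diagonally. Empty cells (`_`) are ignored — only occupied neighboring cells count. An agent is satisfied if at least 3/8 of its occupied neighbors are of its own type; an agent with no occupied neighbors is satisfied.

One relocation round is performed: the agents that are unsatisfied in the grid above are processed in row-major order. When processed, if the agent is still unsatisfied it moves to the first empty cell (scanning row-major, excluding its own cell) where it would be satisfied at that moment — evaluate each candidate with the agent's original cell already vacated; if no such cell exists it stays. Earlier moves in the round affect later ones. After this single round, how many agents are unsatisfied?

Initially unsatisfied (in order): (2,3).
  (2,3) → (2,4).
Resulting grid:
P P P Q
P P _ Q
_ P P Q
All satisfied now.

0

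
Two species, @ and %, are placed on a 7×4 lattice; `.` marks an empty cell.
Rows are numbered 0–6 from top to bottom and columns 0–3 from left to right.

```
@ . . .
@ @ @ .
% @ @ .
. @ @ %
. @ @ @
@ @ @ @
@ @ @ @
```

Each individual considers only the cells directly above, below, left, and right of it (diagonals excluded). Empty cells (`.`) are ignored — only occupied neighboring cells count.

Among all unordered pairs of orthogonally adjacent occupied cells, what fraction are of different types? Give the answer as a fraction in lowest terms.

2/15

Scan each occupied cell's neighbors to the right and below so each pair is counted once.
Row 0: @(0,0)–@(1,0)=  → 0/1 unlike.
Row 1: @(1,0)–@(1,1)= @(1,0)–%(2,0)≠ @(1,1)–@(1,2)= @(1,1)–@(2,1)= @(1,2)–@(2,2)=  → 1/5 unlike.
Row 2: %(2,0)–@(2,1)≠ @(2,1)–@(2,2)= @(2,1)–@(3,1)= @(2,2)–@(3,2)=  → 1/4 unlike.
Row 3: @(3,1)–@(3,2)= @(3,1)–@(4,1)= @(3,2)–%(3,3)≠ @(3,2)–@(4,2)= %(3,3)–@(4,3)≠  → 2/5 unlike.
Row 4: @(4,1)–@(4,2)= @(4,1)–@(5,1)= @(4,2)–@(4,3)= @(4,2)–@(5,2)= @(4,3)–@(5,3)=  → 0/5 unlike.
Row 5: @(5,0)–@(5,1)= @(5,0)–@(6,0)= @(5,1)–@(5,2)= @(5,1)–@(6,1)= @(5,2)–@(5,3)= @(5,2)–@(6,2)= @(5,3)–@(6,3)=  → 0/7 unlike.
Row 6: @(6,0)–@(6,1)= @(6,1)–@(6,2)= @(6,2)–@(6,3)=  → 0/3 unlike.
Total adjacent occupied pairs: 30; unlike-type pairs: 4.
4/30 reduces to 2/15.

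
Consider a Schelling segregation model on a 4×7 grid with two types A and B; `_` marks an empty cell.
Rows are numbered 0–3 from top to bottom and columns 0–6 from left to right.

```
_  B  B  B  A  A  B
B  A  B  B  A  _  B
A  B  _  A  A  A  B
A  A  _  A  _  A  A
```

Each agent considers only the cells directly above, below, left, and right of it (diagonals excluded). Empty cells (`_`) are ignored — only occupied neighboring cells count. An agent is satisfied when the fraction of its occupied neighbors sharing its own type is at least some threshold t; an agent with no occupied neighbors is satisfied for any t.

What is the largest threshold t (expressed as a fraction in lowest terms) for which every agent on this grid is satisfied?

0/1

(0,1)B 1/2
(0,2)B 3/3
(0,3)B 2/3
(0,4)A 2/3
(0,5)A 1/2
(0,6)B 1/2
(1,0)B 0/2
(1,1)A 0/4
(1,2)B 2/3
(1,3)B 2/4
(1,4)A 2/3
(1,6)B 2/2
(2,0)A 1/3
(2,1)B 0/3
(2,3)A 2/3
(2,4)A 3/3
(2,5)A 2/3
(2,6)B 1/3
(3,0)A 2/2
(3,1)A 1/2
(3,3)A 1/1
(3,5)A 2/2
(3,6)A 1/2
The smallest same-type fraction is 0/2 at (1,0), which reduces to 0/1. Any threshold above that leaves this agent unsatisfied.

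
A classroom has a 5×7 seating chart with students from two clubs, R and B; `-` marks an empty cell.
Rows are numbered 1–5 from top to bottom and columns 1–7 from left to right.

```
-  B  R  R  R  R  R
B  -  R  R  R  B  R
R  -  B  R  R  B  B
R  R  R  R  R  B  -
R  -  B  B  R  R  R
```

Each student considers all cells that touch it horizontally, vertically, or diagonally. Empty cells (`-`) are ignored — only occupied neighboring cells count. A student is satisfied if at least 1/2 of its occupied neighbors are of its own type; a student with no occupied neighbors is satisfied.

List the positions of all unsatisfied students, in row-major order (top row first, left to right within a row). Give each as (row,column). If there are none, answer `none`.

Row 1: (1,2)B 1/3 not · (1,3)R 3/4 satisfied · (1,4)R 5/5 satisfied · (1,5)R 4/5 satisfied · (1,6)R 4/5 satisfied · (1,7)R 2/3 satisfied
Row 2: (2,1)B 1/2 satisfied · (2,3)R 4/6 satisfied · (2,4)R 7/8 satisfied · (2,5)R 6/8 satisfied · (2,6)B 2/8 not · (2,7)R 2/5 not
Row 3: (3,1)R 2/3 satisfied · (3,3)B 0/6 not · (3,4)R 7/8 satisfied · (3,5)R 5/8 satisfied · (3,6)B 3/7 not · (3,7)B 3/4 satisfied
Row 4: (4,1)R 3/3 satisfied · (4,2)R 4/6 satisfied · (4,3)R 3/6 satisfied · (4,4)R 5/8 satisfied · (4,5)R 5/8 satisfied · (4,6)B 2/7 not
Row 5: (5,1)R 2/2 satisfied · (5,3)B 1/4 not · (5,4)B 1/5 not · (5,5)R 3/5 satisfied · (5,6)R 3/4 satisfied · (5,7)R 1/2 satisfied

(1,2), (2,6), (2,7), (3,3), (3,6), (4,6), (5,3), (5,4)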